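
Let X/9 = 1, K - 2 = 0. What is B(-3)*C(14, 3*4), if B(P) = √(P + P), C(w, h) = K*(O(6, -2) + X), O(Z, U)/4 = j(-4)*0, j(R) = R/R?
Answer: 18*I*√6 ≈ 44.091*I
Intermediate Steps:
K = 2 (K = 2 + 0 = 2)
j(R) = 1
X = 9 (X = 9*1 = 9)
O(Z, U) = 0 (O(Z, U) = 4*(1*0) = 4*0 = 0)
C(w, h) = 18 (C(w, h) = 2*(0 + 9) = 2*9 = 18)
B(P) = √2*√P (B(P) = √(2*P) = √2*√P)
B(-3)*C(14, 3*4) = (√2*√(-3))*18 = (√2*(I*√3))*18 = (I*√6)*18 = 18*I*√6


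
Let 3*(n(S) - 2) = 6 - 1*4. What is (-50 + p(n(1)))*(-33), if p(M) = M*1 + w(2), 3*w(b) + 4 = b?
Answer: 1584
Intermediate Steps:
n(S) = 8/3 (n(S) = 2 + (6 - 1*4)/3 = 2 + (6 - 4)/3 = 2 + (⅓)*2 = 2 + ⅔ = 8/3)
w(b) = -4/3 + b/3
p(M) = -⅔ + M (p(M) = M*1 + (-4/3 + (⅓)*2) = M + (-4/3 + ⅔) = M - ⅔ = -⅔ + M)
(-50 + p(n(1)))*(-33) = (-50 + (-⅔ + 8/3))*(-33) = (-50 + 2)*(-33) = -48*(-33) = 1584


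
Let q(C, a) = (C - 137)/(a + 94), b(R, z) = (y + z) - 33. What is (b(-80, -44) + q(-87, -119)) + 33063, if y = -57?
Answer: 823449/25 ≈ 32938.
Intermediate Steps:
b(R, z) = -90 + z (b(R, z) = (-57 + z) - 33 = -90 + z)
q(C, a) = (-137 + C)/(94 + a)
(b(-80, -44) + q(-87, -119)) + 33063 = ((-90 - 44) + (-137 - 87)/(94 - 119)) + 33063 = (-134 - 224/(-25)) + 33063 = (-134 - 1/25*(-224)) + 33063 = (-134 + 224/25) + 33063 = -3126/25 + 33063 = 823449/25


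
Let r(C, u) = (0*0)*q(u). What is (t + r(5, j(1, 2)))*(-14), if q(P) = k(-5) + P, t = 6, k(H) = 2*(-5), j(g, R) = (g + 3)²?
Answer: -84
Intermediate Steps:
j(g, R) = (3 + g)²
k(H) = -10
q(P) = -10 + P
r(C, u) = 0 (r(C, u) = (0*0)*(-10 + u) = 0*(-10 + u) = 0)
(t + r(5, j(1, 2)))*(-14) = (6 + 0)*(-14) = 6*(-14) = -84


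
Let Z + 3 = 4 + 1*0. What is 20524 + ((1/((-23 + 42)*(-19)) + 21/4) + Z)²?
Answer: 42876709705/2085136 ≈ 20563.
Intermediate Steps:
Z = 1 (Z = -3 + (4 + 1*0) = -3 + (4 + 0) = -3 + 4 = 1)
20524 + ((1/((-23 + 42)*(-19)) + 21/4) + Z)² = 20524 + ((1/((-23 + 42)*(-19)) + 21/4) + 1)² = 20524 + ((-1/19/19 + 21*(¼)) + 1)² = 20524 + (((1/19)*(-1/19) + 21/4) + 1)² = 20524 + ((-1/361 + 21/4) + 1)² = 20524 + (7577/1444 + 1)² = 20524 + (9021/1444)² = 20524 + 81378441/2085136 = 42876709705/2085136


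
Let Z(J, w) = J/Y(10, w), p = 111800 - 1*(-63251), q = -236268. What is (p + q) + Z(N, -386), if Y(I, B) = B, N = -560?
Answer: -11814601/193 ≈ -61216.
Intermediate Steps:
p = 175051 (p = 111800 + 63251 = 175051)
Z(J, w) = J/w
(p + q) + Z(N, -386) = (175051 - 236268) - 560/(-386) = -61217 - 560*(-1/386) = -61217 + 280/193 = -11814601/193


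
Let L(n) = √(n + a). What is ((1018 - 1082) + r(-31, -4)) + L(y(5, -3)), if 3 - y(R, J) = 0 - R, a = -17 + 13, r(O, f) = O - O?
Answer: -62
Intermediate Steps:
r(O, f) = 0
a = -4
y(R, J) = 3 + R (y(R, J) = 3 - (0 - R) = 3 - (-1)*R = 3 + R)
L(n) = √(-4 + n) (L(n) = √(n - 4) = √(-4 + n))
((1018 - 1082) + r(-31, -4)) + L(y(5, -3)) = ((1018 - 1082) + 0) + √(-4 + (3 + 5)) = (-64 + 0) + √(-4 + 8) = -64 + √4 = -64 + 2 = -62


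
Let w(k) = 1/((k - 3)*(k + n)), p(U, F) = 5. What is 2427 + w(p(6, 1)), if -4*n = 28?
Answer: 9707/4 ≈ 2426.8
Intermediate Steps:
n = -7 (n = -¼*28 = -7)
w(k) = 1/((-7 + k)*(-3 + k)) (w(k) = 1/((k - 3)*(k - 7)) = 1/((-3 + k)*(-7 + k)) = 1/((-7 + k)*(-3 + k)))
2427 + w(p(6, 1)) = 2427 + 1/(21 + 5² - 10*5) = 2427 + 1/(21 + 25 - 50) = 2427 + 1/(-4) = 2427 - ¼ = 9707/4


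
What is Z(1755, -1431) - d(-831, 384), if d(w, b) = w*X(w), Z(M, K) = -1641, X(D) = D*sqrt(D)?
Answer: -1641 - 690561*I*sqrt(831) ≈ -1641.0 - 1.9907e+7*I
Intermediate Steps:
X(D) = D**(3/2)
d(w, b) = w**(5/2) (d(w, b) = w*w**(3/2) = w**(5/2))
Z(1755, -1431) - d(-831, 384) = -1641 - (-831)**(5/2) = -1641 - 690561*I*sqrt(831)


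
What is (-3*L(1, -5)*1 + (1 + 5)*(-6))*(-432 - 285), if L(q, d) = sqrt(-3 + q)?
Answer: 25812 + 2151*I*sqrt(2) ≈ 25812.0 + 3042.0*I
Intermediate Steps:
(-3*L(1, -5)*1 + (1 + 5)*(-6))*(-432 - 285) = (-3*sqrt(-3 + 1)*1 + (1 + 5)*(-6))*(-432 - 285) = (-3*I*sqrt(2)*1 + 6*(-6))*(-717) = (-3*I*sqrt(2)*1 - 36)*(-717) = (-3*I*sqrt(2) - 36)*(-717) = (-36 - 3*I*sqrt(2))*(-717) = 25812 + 2151*I*sqrt(2)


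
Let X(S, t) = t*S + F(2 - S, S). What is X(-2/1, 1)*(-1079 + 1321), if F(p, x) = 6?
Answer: 968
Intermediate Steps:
X(S, t) = 6 + S*t (X(S, t) = t*S + 6 = S*t + 6 = 6 + S*t)
X(-2/1, 1)*(-1079 + 1321) = (6 - 2/1*1)*(-1079 + 1321) = (6 - 2*1*1)*242 = (6 - 2*1)*242 = (6 - 2)*242 = 4*242 = 968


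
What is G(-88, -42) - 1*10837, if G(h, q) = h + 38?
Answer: -10887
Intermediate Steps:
G(h, q) = 38 + h
G(-88, -42) - 1*10837 = (38 - 88) - 1*10837 = -50 - 10837 = -10887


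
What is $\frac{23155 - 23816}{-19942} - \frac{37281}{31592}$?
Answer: $- \frac{361287695}{315003832} \approx -1.1469$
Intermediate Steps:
$\frac{23155 - 23816}{-19942} - \frac{37281}{31592} = \left(23155 - 23816\right) \left(- \frac{1}{19942}\right) - \frac{37281}{31592} = \left(-661\right) \left(- \frac{1}{19942}\right) - \frac{37281}{31592} = \frac{661}{19942} - \frac{37281}{31592} = - \frac{361287695}{315003832}$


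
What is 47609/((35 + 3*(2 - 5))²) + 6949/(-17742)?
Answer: 419990677/5996796 ≈ 70.036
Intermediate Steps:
47609/((35 + 3*(2 - 5))²) + 6949/(-17742) = 47609/((35 + 3*(-3))²) + 6949*(-1/17742) = 47609/((35 - 9)²) - 6949/17742 = 47609/(26²) - 6949/17742 = 47609/676 - 6949/17742 = 419990677/5996796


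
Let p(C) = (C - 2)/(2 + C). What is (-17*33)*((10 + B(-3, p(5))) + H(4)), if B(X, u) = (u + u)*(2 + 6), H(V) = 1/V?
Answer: -268719/28 ≈ -9597.1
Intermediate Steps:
H(V) = 1/V
p(C) = (-2 + C)/(2 + C)
B(X, u) = 16*u (B(X, u) = (2*u)*8 = 16*u)
(-17*33)*((10 + B(-3, p(5))) + H(4)) = (-17*33)*((10 + 16*((-2 + 5)/(2 + 5))) + 1/4) = -561*((10 + 16*(3/7)) + ¼) = -561*((10 + 48/7) + ¼) = -561*(118/7 + ¼) = -561*479/28 = -268719/28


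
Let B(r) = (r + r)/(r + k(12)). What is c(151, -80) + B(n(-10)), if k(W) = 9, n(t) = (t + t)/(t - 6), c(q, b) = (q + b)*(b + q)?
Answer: 206691/41 ≈ 5041.2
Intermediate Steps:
c(q, b) = (b + q)**2 (c(q, b) = (b + q)*(b + q) = (b + q)**2)
n(t) = 2*t/(-6 + t) (n(t) = (2*t)/(-6 + t) = 2*t/(-6 + t))
B(r) = 2*r/(9 + r) (B(r) = (r + r)/(r + 9) = (2*r)/(9 + r) = 2*r/(9 + r))
c(151, -80) + B(n(-10)) = (-80 + 151)**2 + 2*(2*(-10)/(-6 - 10))/(9 + 2*(-10)/(-6 - 10)) = 71**2 + 2*(2*(-10)/(-16))/(9 + 2*(-10)/(-16)) = 5041 + 2*(2*(-10)*(-1/16))/(9 + 2*(-10)*(-1/16)) = 5041 + 2*(5/4)/(9 + 5/4) = 5041 + 2*(5/4)/(41/4) = 5041 + 2*(5/4)*(4/41) = 5041 + 10/41 = 206691/41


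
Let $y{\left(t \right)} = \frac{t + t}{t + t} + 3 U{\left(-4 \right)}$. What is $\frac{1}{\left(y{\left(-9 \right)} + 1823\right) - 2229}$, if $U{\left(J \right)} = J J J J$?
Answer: $\frac{1}{363} \approx 0.0027548$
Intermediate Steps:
$U{\left(J \right)} = J^{4}$ ($U{\left(J \right)} = J^{2} J^{2} = J^{4}$)
$y{\left(t \right)} = 769$ ($y{\left(t \right)} = \frac{t + t}{t + t} + 3 \left(-4\right)^{4} = \frac{2 t}{2 t} + 3 \cdot 256 = 2 t \frac{1}{2 t} + 768 = 1 + 768 = 769$)
$\frac{1}{\left(y{\left(-9 \right)} + 1823\right) - 2229} = \frac{1}{\left(769 + 1823\right) - 2229} = \frac{1}{2592 - 2229} = \frac{1}{363}$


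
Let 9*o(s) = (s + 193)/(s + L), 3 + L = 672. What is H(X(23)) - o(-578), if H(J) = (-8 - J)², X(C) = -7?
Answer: 172/117 ≈ 1.4701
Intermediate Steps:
L = 669 (L = -3 + 672 = 669)
o(s) = (193 + s)/(9*(669 + s)) (o(s) = ((s + 193)/(s + 669))/9 = ((193 + s)/(669 + s))/9 = (193 + s)/(9*(669 + s)))
H(X(23)) - o(-578) = (8 - 7)² - (193 - 578)/(9*(669 - 578)) = 1² - (-385)/(9*91) = 1 - (-385)/(9*91) = 1 - 1*(-55/117) = 1 + 55/117 = 172/117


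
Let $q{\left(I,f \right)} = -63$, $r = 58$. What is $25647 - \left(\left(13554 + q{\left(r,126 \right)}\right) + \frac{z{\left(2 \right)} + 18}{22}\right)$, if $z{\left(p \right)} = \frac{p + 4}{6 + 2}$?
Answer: $\frac{1069653}{88} \approx 12155.0$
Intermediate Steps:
$z{\left(p \right)} = \frac{1}{2} + \frac{p}{8}$ ($z{\left(p \right)} = \frac{4 + p}{8} = \left(4 + p\right) \frac{1}{8} = \frac{1}{2} + \frac{p}{8}$)
$25647 - \left(\left(13554 + q{\left(r,126 \right)}\right) + \frac{z{\left(2 \right)} + 18}{22}\right) = 25647 - \left(\left(13554 - 63\right) + \frac{\left(\frac{1}{2} + \frac{1}{8} \cdot 2\right) + 18}{22}\right) = 25647 - \left(13491 + \left(\left(\frac{1}{2} + \frac{1}{4}\right) + 18\right) \frac{1}{22}\right) = 25647 - \left(13491 + \left(\frac{3}{4} + 18\right) \frac{1}{22}\right) = 25647 - \left(13491 + \frac{75}{4} \cdot \frac{1}{22}\right) = 25647 - \left(13491 + \frac{75}{88}\right) = 25647 - \frac{1187283}{88} = \frac{1069653}{88}$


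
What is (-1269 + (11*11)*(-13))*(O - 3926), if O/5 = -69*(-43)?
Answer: -31003378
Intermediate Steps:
O = 14835 (O = 5*(-69*(-43)) = 5*2967 = 14835)
(-1269 + (11*11)*(-13))*(O - 3926) = (-1269 + (11*11)*(-13))*(14835 - 3926) = (-1269 + 121*(-13))*10909 = (-1269 - 1573)*10909 = -2842*10909 = -31003378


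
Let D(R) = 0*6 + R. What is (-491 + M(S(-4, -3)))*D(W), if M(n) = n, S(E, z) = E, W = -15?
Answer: 7425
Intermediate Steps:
D(R) = R (D(R) = 0 + R = R)
(-491 + M(S(-4, -3)))*D(W) = (-491 - 4)*(-15) = -495*(-15) = 7425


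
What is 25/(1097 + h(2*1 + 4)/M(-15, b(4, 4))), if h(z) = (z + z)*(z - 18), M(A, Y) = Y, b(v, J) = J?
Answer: 25/1061 ≈ 0.023563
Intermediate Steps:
h(z) = 2*z*(-18 + z) (h(z) = (2*z)*(-18 + z) = 2*z*(-18 + z))
25/(1097 + h(2*1 + 4)/M(-15, b(4, 4))) = 25/(1097 + (2*(2*1 + 4)*(-18 + (2*1 + 4)))/4) = 25/(1097 + (2*(2 + 4)*(-18 + (2 + 4)))*(¼)) = 25/(1097 + (2*6*(-18 + 6))*(¼)) = 25/(1097 + (2*6*(-12))*(¼)) = 25/(1097 - 144*¼) = 25/(1097 - 36) = 25/1061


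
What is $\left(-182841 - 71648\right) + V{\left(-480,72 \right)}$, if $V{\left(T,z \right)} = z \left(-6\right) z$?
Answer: $-285593$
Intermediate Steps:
$V{\left(T,z \right)} = - 6 z^{2}$ ($V{\left(T,z \right)} = - 6 z z = - 6 z^{2}$)
$\left(-182841 - 71648\right) + V{\left(-480,72 \right)} = \left(-182841 - 71648\right) - 6 \cdot 72^{2} = -254489 - 31104 = -285593$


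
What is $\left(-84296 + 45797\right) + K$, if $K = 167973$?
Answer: $129474$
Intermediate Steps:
$\left(-84296 + 45797\right) + K = \left(-84296 + 45797\right) + 167973 = -38499 + 167973 = 129474$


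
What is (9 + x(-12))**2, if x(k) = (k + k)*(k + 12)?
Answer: 81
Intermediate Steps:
x(k) = 2*k*(12 + k) (x(k) = (2*k)*(12 + k) = 2*k*(12 + k))
(9 + x(-12))**2 = (9 + 2*(-12)*(12 - 12))**2 = (9 + 2*(-12)*0)**2 = (9 + 0)**2 = 9**2 = 81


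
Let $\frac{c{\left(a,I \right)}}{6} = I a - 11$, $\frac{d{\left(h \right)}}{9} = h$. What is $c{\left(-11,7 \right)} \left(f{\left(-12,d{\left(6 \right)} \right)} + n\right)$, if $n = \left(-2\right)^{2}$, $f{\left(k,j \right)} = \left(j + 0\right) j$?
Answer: $-1541760$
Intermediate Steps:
$d{\left(h \right)} = 9 h$
$f{\left(k,j \right)} = j^{2}$ ($f{\left(k,j \right)} = j j = j^{2}$)
$c{\left(a,I \right)} = -66 + 6 I a$ ($c{\left(a,I \right)} = 6 \left(I a - 11\right) = 6 \left(-11 + I a\right) = -66 + 6 I a$)
$n = 4$
$c{\left(-11,7 \right)} \left(f{\left(-12,d{\left(6 \right)} \right)} + n\right) = \left(-66 + 6 \cdot 7 \left(-11\right)\right) \left(\left(9 \cdot 6\right)^{2} + 4\right) = \left(-66 - 462\right) \left(54^{2} + 4\right) = - 528 \left(2916 + 4\right) = \left(-528\right) 2920 = -1541760$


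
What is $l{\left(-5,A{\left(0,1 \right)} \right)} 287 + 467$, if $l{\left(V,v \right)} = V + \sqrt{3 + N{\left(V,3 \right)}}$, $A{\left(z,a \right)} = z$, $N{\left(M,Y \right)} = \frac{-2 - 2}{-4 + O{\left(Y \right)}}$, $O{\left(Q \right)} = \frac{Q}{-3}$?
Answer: $-968 + \frac{287 \sqrt{95}}{5} \approx -408.53$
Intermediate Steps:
$O{\left(Q \right)} = - \frac{Q}{3}$ ($O{\left(Q \right)} = Q \left(- \frac{1}{3}\right) = - \frac{Q}{3}$)
$N{\left(M,Y \right)} = - \frac{4}{-4 - \frac{Y}{3}}$ ($N{\left(M,Y \right)} = \frac{-2 - 2}{-4 - \frac{Y}{3}} = - \frac{4}{-4 - \frac{Y}{3}}$)
$l{\left(V,v \right)} = V + \frac{\sqrt{95}}{5}$ ($l{\left(V,v \right)} = V + \sqrt{3 + \frac{12}{12 + 3}} = V + \sqrt{3 + \frac{12}{15}} = V + \sqrt{3 + 12 \cdot \frac{1}{15}} = V + \sqrt{3 + \frac{4}{5}} = V + \sqrt{\frac{19}{5}} = V + \frac{\sqrt{95}}{5}$)
$l{\left(-5,A{\left(0,1 \right)} \right)} 287 + 467 = \left(-5 + \frac{\sqrt{95}}{5}\right) 287 + 467 = \left(-1435 + \frac{287 \sqrt{95}}{5}\right) + 467 = -968 + \frac{287 \sqrt{95}}{5}$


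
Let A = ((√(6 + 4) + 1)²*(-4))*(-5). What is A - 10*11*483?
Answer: -52910 + 40*√10 ≈ -52784.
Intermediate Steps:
A = 20*(1 + √10)² (A = ((√10 + 1)²*(-4))*(-5) = ((1 + √10)²*(-4))*(-5) = -4*(1 + √10)²*(-5) = 20*(1 + √10)² ≈ 346.49)
A - 10*11*483 = (220 + 40*√10) - 10*11*483 = (220 + 40*√10) - 110*483 = (220 + 40*√10) - 53130 = -52910 + 40*√10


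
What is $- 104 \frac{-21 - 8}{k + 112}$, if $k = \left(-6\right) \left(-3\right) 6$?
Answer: $\frac{754}{55} \approx 13.709$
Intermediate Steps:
$k = 108$ ($k = 18 \cdot 6 = 108$)
$- 104 \frac{-21 - 8}{k + 112} = - 104 \frac{-21 - 8}{108 + 112} = - 104 \left(- \frac{29}{220}\right) = - 104 \left(\left(-29\right) \frac{1}{220}\right) = \left(-104\right) \left(- \frac{29}{220}\right) = \frac{754}{55}$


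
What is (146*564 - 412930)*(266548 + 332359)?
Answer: -197990269502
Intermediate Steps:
(146*564 - 412930)*(266548 + 332359) = (82344 - 412930)*598907 = -330586*598907 = -197990269502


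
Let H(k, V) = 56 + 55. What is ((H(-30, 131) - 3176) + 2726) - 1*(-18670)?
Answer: 18331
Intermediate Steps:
H(k, V) = 111
((H(-30, 131) - 3176) + 2726) - 1*(-18670) = ((111 - 3176) + 2726) - 1*(-18670) = (-3065 + 2726) + 18670 = -339 + 18670 = 18331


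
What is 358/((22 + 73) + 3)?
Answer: 179/49 ≈ 3.6531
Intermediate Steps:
358/((22 + 73) + 3) = 358/(95 + 3) = 358/98 = (1/98)*358 = 179/49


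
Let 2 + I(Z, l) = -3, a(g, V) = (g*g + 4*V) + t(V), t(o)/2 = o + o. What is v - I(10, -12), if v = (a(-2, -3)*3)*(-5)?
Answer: 305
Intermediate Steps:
t(o) = 4*o (t(o) = 2*(o + o) = 2*(2*o) = 4*o)
a(g, V) = g**2 + 8*V (a(g, V) = (g*g + 4*V) + 4*V = (g**2 + 4*V) + 4*V = g**2 + 8*V)
I(Z, l) = -5 (I(Z, l) = -2 - 3 = -5)
v = 300 (v = (((-2)**2 + 8*(-3))*3)*(-5) = ((4 - 24)*3)*(-5) = -20*3*(-5) = -60*(-5) = 300)
v - I(10, -12) = 300 - 1*(-5) = 300 + 5 = 305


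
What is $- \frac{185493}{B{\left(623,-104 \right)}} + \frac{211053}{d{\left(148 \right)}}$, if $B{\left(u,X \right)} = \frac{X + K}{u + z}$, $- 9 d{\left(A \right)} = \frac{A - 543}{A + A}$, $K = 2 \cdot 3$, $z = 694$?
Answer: $\frac{21656609973}{5530} \approx 3.9162 \cdot 10^{6}$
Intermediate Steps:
$K = 6$
$d{\left(A \right)} = - \frac{-543 + A}{18 A}$ ($d{\left(A \right)} = - \frac{\left(A - 543\right) \frac{1}{A + A}}{9} = - \frac{\left(-543 + A\right) \frac{1}{2 A}}{9} = - \frac{\frac{1}{2} \frac{1}{A} \left(-543 + A\right)}{9} = - \frac{-543 + A}{18 A}$)
$B{\left(u,X \right)} = \frac{6 + X}{694 + u}$ ($B{\left(u,X \right)} = \frac{X + 6}{u + 694} = \frac{6 + X}{694 + u}$)
$- \frac{185493}{B{\left(623,-104 \right)}} + \frac{211053}{d{\left(148 \right)}} = - \frac{185493}{\frac{1}{694 + 623} \left(6 - 104\right)} + \frac{211053}{\frac{1}{18} \cdot \frac{1}{148} \left(543 - 148\right)} = - \frac{185493}{\frac{1}{1317} \left(-98\right)} + \frac{211053}{\frac{1}{18} \cdot \frac{1}{148} \left(543 - 148\right)} = - \frac{185493}{\frac{1}{1317} \left(-98\right)} + \frac{211053}{\frac{1}{18} \cdot \frac{1}{148} \cdot 395} = - \frac{185493}{- \frac{98}{1317}} + \frac{211053}{\frac{395}{2664}} = \left(-185493\right) \left(- \frac{1317}{98}\right) + 211053 \cdot \frac{2664}{395} = \frac{34899183}{14} + \frac{562245192}{395} = \frac{21656609973}{5530}$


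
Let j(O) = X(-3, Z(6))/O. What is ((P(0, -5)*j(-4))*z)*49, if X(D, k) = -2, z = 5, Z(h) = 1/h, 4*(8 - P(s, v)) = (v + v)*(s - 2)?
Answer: 735/2 ≈ 367.50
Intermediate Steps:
P(s, v) = 8 - v*(-2 + s)/2 (P(s, v) = 8 - (v + v)*(s - 2)/4 = 8 - 2*v*(-2 + s)/4 = 8 - v*(-2 + s)/2)
Z(h) = 1/h
j(O) = -2/O
((P(0, -5)*j(-4))*z)*49 = (((8 - 5 - ½*0*(-5))*(-2/(-4)))*5)*49 = (((8 - 5 + 0)*(-2*(-¼)))*5)*49 = ((3*(½))*5)*49 = ((3/2)*5)*49 = (15/2)*49 = 735/2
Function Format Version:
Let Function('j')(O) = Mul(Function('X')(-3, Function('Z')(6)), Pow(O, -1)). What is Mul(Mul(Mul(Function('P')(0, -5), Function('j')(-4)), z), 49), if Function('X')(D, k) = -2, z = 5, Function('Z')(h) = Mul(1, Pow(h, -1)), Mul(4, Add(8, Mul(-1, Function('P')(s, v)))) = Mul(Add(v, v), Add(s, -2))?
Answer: Rational(735, 2) ≈ 367.50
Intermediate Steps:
Function('P')(s, v) = Add(8, Mul(Rational(-1, 2), v, Add(-2, s))) (Function('P')(s, v) = Add(8, Mul(Rational(-1, 4), Mul(Add(v, v), Add(s, -2)))) = Add(8, Mul(Rational(-1, 4), Mul(Mul(2, v), Add(-2, s)))) = Add(8, Mul(Rational(-1, 4), Mul(2, v, Add(-2, s)))) = Add(8, Mul(Rational(-1, 2), v, Add(-2, s))))
Function('Z')(h) = Pow(h, -1)
Function('j')(O) = Mul(-2, Pow(O, -1))
Mul(Mul(Mul(Function('P')(0, -5), Function('j')(-4)), z), 49) = Mul(Mul(Mul(Add(8, -5, Mul(Rational(-1, 2), 0, -5)), Mul(-2, Pow(-4, -1))), 5), 49) = Mul(Mul(Mul(Add(8, -5, 0), Mul(-2, Rational(-1, 4))), 5), 49) = Mul(Mul(Mul(3, Rational(1, 2)), 5), 49) = Mul(Mul(Rational(3, 2), 5), 49) = Mul(Rational(15, 2), 49) = Rational(735, 2)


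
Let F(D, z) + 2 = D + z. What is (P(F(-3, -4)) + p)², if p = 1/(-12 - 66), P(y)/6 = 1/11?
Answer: 208849/736164 ≈ 0.28370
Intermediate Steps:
F(D, z) = -2 + D + z (F(D, z) = -2 + (D + z) = -2 + D + z)
P(y) = 6/11
p = -1/78 (p = 1/(-78) = -1/78 ≈ -0.012821)
(P(F(-3, -4)) + p)² = (6/11 - 1/78)² = (457/858)² = 208849/736164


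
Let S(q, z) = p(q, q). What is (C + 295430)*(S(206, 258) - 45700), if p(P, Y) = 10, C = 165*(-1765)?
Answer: -192126450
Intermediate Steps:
C = -291225
S(q, z) = 10
(C + 295430)*(S(206, 258) - 45700) = (-291225 + 295430)*(10 - 45700) = 4205*(-45690) = -192126450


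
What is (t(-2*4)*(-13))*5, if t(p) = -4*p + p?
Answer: -1560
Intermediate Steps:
t(p) = -3*p
(t(-2*4)*(-13))*5 = (-(-6)*4*(-13))*5 = (-3*(-8)*(-13))*5 = (24*(-13))*5 = -312*5 = -1560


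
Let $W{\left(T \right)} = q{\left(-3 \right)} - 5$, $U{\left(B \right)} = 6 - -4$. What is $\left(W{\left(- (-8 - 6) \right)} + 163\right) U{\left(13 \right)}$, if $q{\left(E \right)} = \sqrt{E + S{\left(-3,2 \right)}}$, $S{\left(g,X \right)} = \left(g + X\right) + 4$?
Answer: $1580$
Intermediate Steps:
$U{\left(B \right)} = 10$ ($U{\left(B \right)} = 6 + 4 = 10$)
$S{\left(g,X \right)} = 4 + X + g$ ($S{\left(g,X \right)} = \left(X + g\right) + 4 = 4 + X + g$)
$q{\left(E \right)} = \sqrt{3 + E}$ ($q{\left(E \right)} = \sqrt{E + \left(4 + 2 - 3\right)} = \sqrt{E + 3} = \sqrt{3 + E}$)
$W{\left(T \right)} = -5$ ($W{\left(T \right)} = \sqrt{3 - 3} - 5 = \sqrt{0} - 5 = 0 - 5 = -5$)
$\left(W{\left(- (-8 - 6) \right)} + 163\right) U{\left(13 \right)} = \left(-5 + 163\right) 10 = 158 \cdot 10 = 1580$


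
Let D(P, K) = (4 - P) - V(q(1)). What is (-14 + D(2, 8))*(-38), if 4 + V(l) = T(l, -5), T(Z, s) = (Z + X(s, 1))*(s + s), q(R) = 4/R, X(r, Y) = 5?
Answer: -3116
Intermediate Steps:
T(Z, s) = 2*s*(5 + Z) (T(Z, s) = (Z + 5)*(s + s) = (5 + Z)*(2*s) = 2*s*(5 + Z))
V(l) = -54 - 10*l (V(l) = -4 + 2*(-5)*(5 + l) = -4 + (-50 - 10*l) = -54 - 10*l)
D(P, K) = 98 - P (D(P, K) = (4 - P) - (-54 - 40/1) = (4 - P) - (-54 - 40) = (4 - P) - 1*(-94) = (4 - P) + 94 = 98 - P)
(-14 + D(2, 8))*(-38) = (-14 + (98 - 1*2))*(-38) = (-14 + (98 - 2))*(-38) = (-14 + 96)*(-38) = 82*(-38) = -3116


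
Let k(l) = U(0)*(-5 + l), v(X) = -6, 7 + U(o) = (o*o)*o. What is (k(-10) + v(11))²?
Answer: 9801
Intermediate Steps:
U(o) = -7 + o³ (U(o) = -7 + (o*o)*o = -7 + o²*o = -7 + o³)
k(l) = 35 - 7*l (k(l) = (-7 + 0³)*(-5 + l) = (-7 + 0)*(-5 + l) = -7*(-5 + l) = 35 - 7*l)
(k(-10) + v(11))² = ((35 - 7*(-10)) - 6)² = ((35 + 70) - 6)² = (105 - 6)² = 99² = 9801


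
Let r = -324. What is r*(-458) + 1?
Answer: 148393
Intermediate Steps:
r*(-458) + 1 = -324*(-458) + 1 = 148392 + 1 = 148393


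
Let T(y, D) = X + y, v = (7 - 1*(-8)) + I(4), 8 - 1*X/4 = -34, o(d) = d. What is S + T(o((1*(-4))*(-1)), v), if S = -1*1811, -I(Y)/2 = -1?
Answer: -1639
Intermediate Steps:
X = 168 (X = 32 - 4*(-34) = 32 + 136 = 168)
I(Y) = 2 (I(Y) = -2*(-1) = 2)
v = 17 (v = (7 - 1*(-8)) + 2 = (7 + 8) + 2 = 15 + 2 = 17)
S = -1811
T(y, D) = 168 + y
S + T(o((1*(-4))*(-1)), v) = -1811 + (168 + (1*(-4))*(-1)) = -1811 + (168 - 4*(-1)) = -1811 + (168 + 4) = -1811 + 172 = -1639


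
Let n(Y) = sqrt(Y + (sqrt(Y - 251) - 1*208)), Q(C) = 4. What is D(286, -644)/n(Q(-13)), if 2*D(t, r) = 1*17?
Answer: 17/(2*sqrt(-204 + I*sqrt(247))) ≈ 0.022839 - 0.5938*I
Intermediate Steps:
D(t, r) = 17/2 (D(t, r) = (1*17)/2 = (1/2)*17 = 17/2)
n(Y) = sqrt(-208 + Y + sqrt(-251 + Y)) (n(Y) = sqrt(Y + (sqrt(-251 + Y) - 208)) = sqrt(Y + (-208 + sqrt(-251 + Y))) = sqrt(-208 + Y + sqrt(-251 + Y)))
D(286, -644)/n(Q(-13)) = 17/(2*(sqrt(-208 + 4 + sqrt(-251 + 4)))) = 17/(2*(sqrt(-208 + 4 + sqrt(-247)))) = 17/(2*(sqrt(-208 + 4 + I*sqrt(247)))) = 17/(2*(sqrt(-204 + I*sqrt(247)))) = 17/(2*sqrt(-204 + I*sqrt(247)))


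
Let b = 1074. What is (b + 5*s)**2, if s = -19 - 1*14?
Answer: 826281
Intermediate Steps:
s = -33 (s = -19 - 14 = -33)
(b + 5*s)**2 = (1074 + 5*(-33))**2 = (1074 - 165)**2 = 909**2 = 826281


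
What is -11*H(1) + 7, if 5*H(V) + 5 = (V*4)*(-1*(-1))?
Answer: 46/5 ≈ 9.2000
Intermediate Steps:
H(V) = -1 + 4*V/5 (H(V) = -1 + ((V*4)*(-1*(-1)))/5 = -1 + ((4*V)*1)/5 = -1 + (4*V)/5 = -1 + 4*V/5)
-11*H(1) + 7 = -11*(-1 + (⅘)*1) + 7 = -11*(-1 + ⅘) + 7 = -11*(-⅕) + 7 = 11/5 + 7 = 46/5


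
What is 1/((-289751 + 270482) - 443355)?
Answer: -1/462624 ≈ -2.1616e-6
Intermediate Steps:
1/((-289751 + 270482) - 443355) = 1/(-19269 - 443355) = 1/(-462624) = -1/462624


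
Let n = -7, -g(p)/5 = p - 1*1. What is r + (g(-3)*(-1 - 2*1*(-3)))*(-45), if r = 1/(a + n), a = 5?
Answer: -9001/2 ≈ -4500.5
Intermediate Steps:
g(p) = 5 - 5*p (g(p) = -5*(p - 1*1) = -5*(p - 1) = -5*(-1 + p) = 5 - 5*p)
r = -½ (r = 1/(5 - 7) = 1/(-2) = -½ ≈ -0.50000)
r + (g(-3)*(-1 - 2*1*(-3)))*(-45) = -½ + ((5 - 5*(-3))*(-1 - 2*1*(-3)))*(-45) = -½ + ((5 + 15)*(-1 - 2*(-3)))*(-45) = -½ + (20*(-1 + 6))*(-45) = -½ + (20*5)*(-45) = -½ + 100*(-45) = -½ - 4500 = -9001/2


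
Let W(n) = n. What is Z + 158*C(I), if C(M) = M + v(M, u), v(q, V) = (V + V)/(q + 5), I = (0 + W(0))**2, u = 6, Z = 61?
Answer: 2201/5 ≈ 440.20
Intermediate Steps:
I = 0 (I = (0 + 0)**2 = 0**2 = 0)
v(q, V) = 2*V/(5 + q) (v(q, V) = (2*V)/(5 + q) = 2*V/(5 + q))
C(M) = M + 12/(5 + M) (C(M) = M + 2*6/(5 + M) = M + 12/(5 + M))
Z + 158*C(I) = 61 + 158*((12 + 0*(5 + 0))/(5 + 0)) = 61 + 158*((12 + 0*5)/5) = 61 + 158*((12 + 0)/5) = 61 + 158*((1/5)*12) = 61 + 158*(12/5) = 61 + 1896/5 = 2201/5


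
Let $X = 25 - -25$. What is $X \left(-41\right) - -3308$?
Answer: $1258$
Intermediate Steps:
$X = 50$ ($X = 25 + 25 = 50$)
$X \left(-41\right) - -3308 = 50 \left(-41\right) - -3308 = -2050 + 3308 = 1258$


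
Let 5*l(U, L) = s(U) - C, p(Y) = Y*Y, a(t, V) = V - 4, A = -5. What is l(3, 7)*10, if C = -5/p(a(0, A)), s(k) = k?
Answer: 496/81 ≈ 6.1235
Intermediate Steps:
a(t, V) = -4 + V
p(Y) = Y²
C = -5/81 (C = -5/(-4 - 5)² = -5/((-9)²) = -5/81 ≈ -0.061728)
l(U, L) = 1/81 + U/5 (l(U, L) = (U - 1*(-5/81))/5 = (U + 5/81)/5 = (5/81 + U)/5 = 1/81 + U/5)
l(3, 7)*10 = (1/81 + (⅕)*3)*10 = (1/81 + ⅗)*10 = (248/405)*10 = 496/81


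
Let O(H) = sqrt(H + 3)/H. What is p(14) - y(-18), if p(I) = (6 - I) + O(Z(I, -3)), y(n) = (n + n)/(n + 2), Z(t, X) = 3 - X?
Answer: -39/4 ≈ -9.7500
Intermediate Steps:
O(H) = sqrt(3 + H)/H
y(n) = 2*n/(2 + n) (y(n) = (2*n)/(2 + n) = 2*n/(2 + n))
p(I) = 13/2 - I (p(I) = (6 - I) + sqrt(3 + (3 - 1*(-3)))/(3 - 1*(-3)) = (6 - I) + sqrt(3 + (3 + 3))/(3 + 3) = (6 - I) + sqrt(3 + 6)/6 = (6 - I) + sqrt(9)/6 = (6 - I) + (1/6)*3 = (6 - I) + 1/2 = 13/2 - I)
p(14) - y(-18) = (13/2 - 1*14) - 2*(-18)/(2 - 18) = (13/2 - 14) - 2*(-18)/(-16) = -15/2 - 2*(-18)*(-1)/16 = -15/2 - 1*9/4 = -15/2 - 9/4 = -39/4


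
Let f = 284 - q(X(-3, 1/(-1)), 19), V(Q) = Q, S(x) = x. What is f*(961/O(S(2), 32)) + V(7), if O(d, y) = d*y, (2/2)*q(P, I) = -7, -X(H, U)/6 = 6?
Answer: 280099/64 ≈ 4376.5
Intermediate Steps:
X(H, U) = -36 (X(H, U) = -6*6 = -36)
q(P, I) = -7
f = 291 (f = 284 - 1*(-7) = 284 + 7 = 291)
f*(961/O(S(2), 32)) + V(7) = 291*(961/((2*32))) + 7 = 291*(961/64) + 7 = 279651/64 + 7 = 280099/64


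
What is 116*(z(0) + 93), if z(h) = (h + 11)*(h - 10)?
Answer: -1972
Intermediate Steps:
z(h) = (-10 + h)*(11 + h) (z(h) = (11 + h)*(-10 + h) = (-10 + h)*(11 + h))
116*(z(0) + 93) = 116*((-110 + 0 + 0**2) + 93) = 116*((-110 + 0 + 0) + 93) = 116*(-110 + 93) = 116*(-17) = -1972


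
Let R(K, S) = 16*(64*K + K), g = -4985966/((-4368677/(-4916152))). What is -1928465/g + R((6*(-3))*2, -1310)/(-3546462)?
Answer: 5132682985349418665/14488341539231370064 ≈ 0.35426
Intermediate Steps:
g = -24511766722832/4368677 (g = -4985966/((-4368677*(-1/4916152))) = -4985966/4368677/4916152 = -4985966*4916152/4368677 = -24511766722832/4368677 ≈ -5.6108e+6)
R(K, S) = 1040*K (R(K, S) = 16*(65*K) = 1040*K)
-1928465/g + R((6*(-3))*2, -1310)/(-3546462) = -1928465/(-24511766722832/4368677) + (1040*((6*(-3))*2))/(-3546462) = -1928465*(-4368677/24511766722832) + (1040*(-18*2))*(-1/3546462) = 8424840690805/24511766722832 + (1040*(-36))*(-1/3546462) = 8424840690805/24511766722832 - 37440*(-1/3546462) = 8424840690805/24511766722832 + 6240/591077 = 5132682985349418665/14488341539231370064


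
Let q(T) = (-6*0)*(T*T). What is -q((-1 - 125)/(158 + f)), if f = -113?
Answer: 0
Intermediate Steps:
q(T) = 0 (q(T) = 0*T² = 0)
-q((-1 - 125)/(158 + f)) = -1*0 = 0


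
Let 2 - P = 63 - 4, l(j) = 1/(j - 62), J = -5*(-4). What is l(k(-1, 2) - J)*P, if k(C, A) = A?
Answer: 57/80 ≈ 0.71250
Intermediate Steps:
J = 20
l(j) = 1/(-62 + j)
P = -57 (P = 2 - (63 - 4) = 2 - 1*59 = 2 - 59 = -57)
l(k(-1, 2) - J)*P = -57/(-62 + (2 - 1*20)) = -57/(-62 + (2 - 20)) = -57/(-62 - 18) = -57/(-80) = -1/80*(-57) = 57/80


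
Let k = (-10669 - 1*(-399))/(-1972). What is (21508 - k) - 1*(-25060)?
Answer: 45910913/986 ≈ 46563.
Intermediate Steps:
k = 5135/986 (k = (-10669 + 399)*(-1/1972) = -10270*(-1/1972) = 5135/986 ≈ 5.2079)
(21508 - k) - 1*(-25060) = (21508 - 1*5135/986) - 1*(-25060) = (21508 - 5135/986) + 25060 = 21201753/986 + 25060 = 45910913/986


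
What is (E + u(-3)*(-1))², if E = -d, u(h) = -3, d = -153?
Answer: 24336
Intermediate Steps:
E = 153 (E = -1*(-153) = 153)
(E + u(-3)*(-1))² = (153 - 3*(-1))² = (153 + 3)² = 156² = 24336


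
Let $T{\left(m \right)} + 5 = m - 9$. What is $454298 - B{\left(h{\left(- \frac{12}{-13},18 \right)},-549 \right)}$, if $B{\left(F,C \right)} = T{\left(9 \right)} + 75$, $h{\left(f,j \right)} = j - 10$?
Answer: $454228$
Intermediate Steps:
$T{\left(m \right)} = -14 + m$ ($T{\left(m \right)} = -5 + \left(m - 9\right) = -5 + \left(-9 + m\right) = -14 + m$)
$h{\left(f,j \right)} = -10 + j$
$B{\left(F,C \right)} = 70$ ($B{\left(F,C \right)} = \left(-14 + 9\right) + 75 = -5 + 75 = 70$)
$454298 - B{\left(h{\left(- \frac{12}{-13},18 \right)},-549 \right)} = 454298 - 70 = 454228$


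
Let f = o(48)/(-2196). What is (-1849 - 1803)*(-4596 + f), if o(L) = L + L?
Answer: 3071609552/183 ≈ 1.6785e+7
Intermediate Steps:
o(L) = 2*L
f = -8/183 (f = (2*48)/(-2196) = 96*(-1/2196) = -8/183 ≈ -0.043716)
(-1849 - 1803)*(-4596 + f) = (-1849 - 1803)*(-4596 - 8/183) = -3652*(-841076/183) = 3071609552/183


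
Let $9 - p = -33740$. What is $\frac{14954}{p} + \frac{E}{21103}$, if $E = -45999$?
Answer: $- \frac{1236845989}{712205147} \approx -1.7366$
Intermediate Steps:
$p = 33749$ ($p = 9 - -33740 = 9 + 33740 = 33749$)
$\frac{14954}{p} + \frac{E}{21103} = \frac{14954}{33749} - \frac{45999}{21103} = - \frac{1236845989}{712205147}$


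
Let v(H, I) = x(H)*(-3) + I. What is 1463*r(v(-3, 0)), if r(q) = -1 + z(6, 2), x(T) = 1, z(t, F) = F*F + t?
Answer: 13167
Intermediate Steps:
z(t, F) = t + F**2 (z(t, F) = F**2 + t = t + F**2)
v(H, I) = -3 + I (v(H, I) = 1*(-3) + I = -3 + I)
r(q) = 9 (r(q) = -1 + (6 + 2**2) = -1 + (6 + 4) = -1 + 10 = 9)
1463*r(v(-3, 0)) = 1463*9 = 13167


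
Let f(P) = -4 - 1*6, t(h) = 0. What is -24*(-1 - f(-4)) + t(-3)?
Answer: -216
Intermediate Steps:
f(P) = -10 (f(P) = -4 - 6 = -10)
-24*(-1 - f(-4)) + t(-3) = -24*(-1 - 1*(-10)) + 0 = -24*(-1 + 10) + 0 = -24*9 + 0 = -216 + 0 = -216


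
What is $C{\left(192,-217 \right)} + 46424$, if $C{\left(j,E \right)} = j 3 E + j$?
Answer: $-78376$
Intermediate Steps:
$C{\left(j,E \right)} = j + 3 E j$ ($C{\left(j,E \right)} = 3 j E + j = 3 E j + j = j + 3 E j$)
$C{\left(192,-217 \right)} + 46424 = 192 \left(1 + 3 \left(-217\right)\right) + 46424 = 192 \left(1 - 651\right) + 46424 = 192 \left(-650\right) + 46424 = -124800 + 46424 = -78376$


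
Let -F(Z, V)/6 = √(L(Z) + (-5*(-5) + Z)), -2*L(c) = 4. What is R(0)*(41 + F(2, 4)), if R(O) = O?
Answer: 0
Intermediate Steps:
L(c) = -2 (L(c) = -½*4 = -2)
F(Z, V) = -6*√(23 + Z) (F(Z, V) = -6*√(-2 + (-5*(-5) + Z)) = -6*√(-2 + (25 + Z)) = -6*√(23 + Z))
R(0)*(41 + F(2, 4)) = 0*(41 - 6*√(23 + 2)) = 0*(41 - 6*√25) = 0*(41 - 6*5) = 0*(41 - 30) = 0*11 = 0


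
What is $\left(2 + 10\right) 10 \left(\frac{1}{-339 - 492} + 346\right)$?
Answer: $\frac{11501000}{277} \approx 41520.0$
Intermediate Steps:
$\left(2 + 10\right) 10 \left(\frac{1}{-339 - 492} + 346\right) = 12 \cdot 10 \left(\frac{1}{-831} + 346\right) = 120 \left(- \frac{1}{831} + 346\right) = 120 \cdot \frac{287525}{831} = \frac{11501000}{277}$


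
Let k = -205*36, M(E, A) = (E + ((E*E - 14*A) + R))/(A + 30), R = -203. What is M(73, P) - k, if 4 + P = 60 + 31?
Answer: 289147/39 ≈ 7414.0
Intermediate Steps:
P = 87 (P = -4 + (60 + 31) = -4 + 91 = 87)
M(E, A) = (-203 + E + E**2 - 14*A)/(30 + A) (M(E, A) = (E + ((E*E - 14*A) - 203))/(A + 30) = (E + ((E**2 - 14*A) - 203))/(30 + A) = (E + (-203 + E**2 - 14*A))/(30 + A) = (-203 + E + E**2 - 14*A)/(30 + A))
k = -7380
M(73, P) - k = (-203 + 73 + 73**2 - 14*87)/(30 + 87) - 1*(-7380) = (-203 + 73 + 5329 - 1218)/117 + 7380 = (1/117)*3981 + 7380 = 1327/39 + 7380 = 289147/39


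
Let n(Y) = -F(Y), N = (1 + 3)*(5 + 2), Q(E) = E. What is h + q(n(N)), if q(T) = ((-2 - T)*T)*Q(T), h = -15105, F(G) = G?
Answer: 5279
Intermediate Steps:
N = 28 (N = 4*7 = 28)
n(Y) = -Y
q(T) = T²*(-2 - T) (q(T) = ((-2 - T)*T)*T = (T*(-2 - T))*T = T²*(-2 - T))
h + q(n(N)) = -15105 + (-1*28)²*(-2 - (-1)*28) = -15105 + (-28)²*(-2 - 1*(-28)) = -15105 + 784*(-2 + 28) = -15105 + 784*26 = -15105 + 20384 = 5279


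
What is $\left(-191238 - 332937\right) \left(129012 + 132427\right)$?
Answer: $-137039787825$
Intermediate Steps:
$\left(-191238 - 332937\right) \left(129012 + 132427\right) = \left(-524175\right) 261439 = -137039787825$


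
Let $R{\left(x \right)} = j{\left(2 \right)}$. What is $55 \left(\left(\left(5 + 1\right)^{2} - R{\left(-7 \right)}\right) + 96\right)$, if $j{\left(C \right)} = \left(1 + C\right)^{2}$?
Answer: $6765$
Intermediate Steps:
$R{\left(x \right)} = 9$ ($R{\left(x \right)} = \left(1 + 2\right)^{2} = 3^{2} = 9$)
$55 \left(\left(\left(5 + 1\right)^{2} - R{\left(-7 \right)}\right) + 96\right) = 55 \left(\left(\left(5 + 1\right)^{2} - 9\right) + 96\right) = 55 \left(\left(6^{2} - 9\right) + 96\right) = 55 \left(\left(36 - 9\right) + 96\right) = 55 \left(27 + 96\right) = 55 \cdot 123 = 6765$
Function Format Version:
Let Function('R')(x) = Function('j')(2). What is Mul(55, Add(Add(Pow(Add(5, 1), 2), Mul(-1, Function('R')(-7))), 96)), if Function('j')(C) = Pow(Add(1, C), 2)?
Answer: 6765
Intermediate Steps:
Function('R')(x) = 9 (Function('R')(x) = Pow(Add(1, 2), 2) = Pow(3, 2) = 9)
Mul(55, Add(Add(Pow(Add(5, 1), 2), Mul(-1, Function('R')(-7))), 96)) = Mul(55, Add(Add(Pow(Add(5, 1), 2), Mul(-1, 9)), 96)) = Mul(55, Add(Add(Pow(6, 2), -9), 96)) = Mul(55, Add(Add(36, -9), 96)) = Mul(55, Add(27, 96)) = Mul(55, 123) = 6765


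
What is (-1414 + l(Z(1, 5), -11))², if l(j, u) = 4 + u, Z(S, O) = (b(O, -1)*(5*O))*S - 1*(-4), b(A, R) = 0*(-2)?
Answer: 2019241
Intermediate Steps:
b(A, R) = 0
Z(S, O) = 4 (Z(S, O) = (0*(5*O))*S - 1*(-4) = 0*S + 4 = 0 + 4 = 4)
(-1414 + l(Z(1, 5), -11))² = (-1414 + (4 - 11))² = (-1414 - 7)² = (-1421)² = 2019241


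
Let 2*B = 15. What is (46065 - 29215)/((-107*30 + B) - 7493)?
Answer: -33700/21391 ≈ -1.5754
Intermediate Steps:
B = 15/2 (B = (½)*15 = 15/2 ≈ 7.5000)
(46065 - 29215)/((-107*30 + B) - 7493) = (46065 - 29215)/((-107*30 + 15/2) - 7493) = 16850/((-3210 + 15/2) - 7493) = 16850/(-6405/2 - 7493) = 16850/(-21391/2) = 16850*(-2/21391) = -33700/21391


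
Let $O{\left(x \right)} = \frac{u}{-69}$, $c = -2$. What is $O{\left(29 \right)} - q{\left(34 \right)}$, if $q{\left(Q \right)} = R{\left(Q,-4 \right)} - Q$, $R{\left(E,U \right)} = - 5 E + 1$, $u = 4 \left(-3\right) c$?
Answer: $\frac{4661}{23} \approx 202.65$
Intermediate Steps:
$u = 24$ ($u = 4 \left(-3\right) \left(-2\right) = \left(-12\right) \left(-2\right) = 24$)
$R{\left(E,U \right)} = 1 - 5 E$
$O{\left(x \right)} = - \frac{8}{23}$ ($O{\left(x \right)} = \frac{24}{-69} = 24 \left(- \frac{1}{69}\right) = - \frac{8}{23}$)
$q{\left(Q \right)} = 1 - 6 Q$ ($q{\left(Q \right)} = \left(1 - 5 Q\right) - Q = 1 - 6 Q$)
$O{\left(29 \right)} - q{\left(34 \right)} = - \frac{8}{23} - \left(1 - 204\right) = - \frac{8}{23} - -203 = - \frac{8}{23} + 203 = \frac{4661}{23}$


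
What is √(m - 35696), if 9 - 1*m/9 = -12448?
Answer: √76417 ≈ 276.44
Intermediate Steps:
m = 112113 (m = 81 - 9*(-12448) = 81 + 112032 = 112113)
√(m - 35696) = √(112113 - 35696) = √76417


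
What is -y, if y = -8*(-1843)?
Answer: -14744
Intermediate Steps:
y = 14744
-y = -1*14744 = -14744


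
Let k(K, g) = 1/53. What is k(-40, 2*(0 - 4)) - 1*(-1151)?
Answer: 61004/53 ≈ 1151.0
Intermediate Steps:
k(K, g) = 1/53
k(-40, 2*(0 - 4)) - 1*(-1151) = 1/53 - 1*(-1151) = 1/53 + 1151 = 61004/53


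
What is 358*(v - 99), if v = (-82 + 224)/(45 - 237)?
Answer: -1713925/48 ≈ -35707.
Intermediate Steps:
v = -71/96 (v = 142/(-192) = 142*(-1/192) = -71/96 ≈ -0.73958)
358*(v - 99) = 358*(-71/96 - 99) = 358*(-9575/96) = -1713925/48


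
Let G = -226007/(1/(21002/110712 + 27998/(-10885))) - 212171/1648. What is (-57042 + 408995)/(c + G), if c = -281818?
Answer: 12481793160296880/9096854240579461 ≈ 1.3721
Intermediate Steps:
G = 19091353463056741/35464374960 (G = -226007/(1/(21002*(1/110712) + 27998*(-1/10885))) - 212171*1/1648 = -226007/(1/(10501/55356 - 27998/10885)) - 212171/1648 = -226007/(1/(-205079129/86078580)) - 212171/1648 = -226007/(-86078580/205079129) - 212171/1648 = -226007*(-205079129/86078580) - 212171/1648 = 46349318707903/86078580 - 212171/1648 = 19091353463056741/35464374960 ≈ 5.3833e+5)
(-57042 + 408995)/(c + G) = (-57042 + 408995)/(-281818 + 19091353463056741/35464374960) = 351953/(9096854240579461/35464374960) = 351953*(35464374960/9096854240579461) = 12481793160296880/9096854240579461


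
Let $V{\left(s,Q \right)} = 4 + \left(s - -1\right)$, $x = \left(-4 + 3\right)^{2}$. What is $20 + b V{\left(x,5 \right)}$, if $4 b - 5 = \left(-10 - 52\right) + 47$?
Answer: $5$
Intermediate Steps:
$b = - \frac{5}{2}$ ($b = \frac{5}{4} + \frac{\left(-10 - 52\right) + 47}{4} = \frac{5}{4} + \frac{-62 + 47}{4} = \frac{5}{4} + \frac{1}{4} \left(-15\right) = \frac{5}{4} - \frac{15}{4} = - \frac{5}{2} \approx -2.5$)
$x = 1$ ($x = \left(-1\right)^{2} = 1$)
$V{\left(s,Q \right)} = 5 + s$ ($V{\left(s,Q \right)} = 4 + \left(s + 1\right) = 4 + \left(1 + s\right) = 5 + s$)
$20 + b V{\left(x,5 \right)} = 20 - \frac{5 \left(5 + 1\right)}{2} = 20 - 15 = 5$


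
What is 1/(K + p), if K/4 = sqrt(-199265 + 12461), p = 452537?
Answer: 452537/204792725233 - 24*I*sqrt(5189)/204792725233 ≈ 2.2097e-6 - 8.4419e-9*I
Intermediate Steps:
K = 24*I*sqrt(5189) (K = 4*sqrt(-199265 + 12461) = 4*sqrt(-186804) = 4*(6*I*sqrt(5189)) = 24*I*sqrt(5189) ≈ 1728.8*I)
1/(K + p) = 1/(24*I*sqrt(5189) + 452537) = 1/(452537 + 24*I*sqrt(5189))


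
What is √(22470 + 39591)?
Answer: √62061 ≈ 249.12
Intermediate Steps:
√(22470 + 39591) = √62061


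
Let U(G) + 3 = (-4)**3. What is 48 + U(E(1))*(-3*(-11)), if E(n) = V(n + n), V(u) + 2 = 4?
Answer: -2163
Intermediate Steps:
V(u) = 2 (V(u) = -2 + 4 = 2)
E(n) = 2
U(G) = -67 (U(G) = -3 + (-4)**3 = -3 - 64 = -67)
48 + U(E(1))*(-3*(-11)) = 48 - (-201)*(-11) = 48 - 67*33 = 48 - 2211 = -2163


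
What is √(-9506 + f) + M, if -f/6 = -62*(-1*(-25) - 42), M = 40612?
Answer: 40612 + I*√15830 ≈ 40612.0 + 125.82*I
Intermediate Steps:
f = -6324 (f = -(-372)*(-1*(-25) - 42) = -(-372)*(25 - 42) = -(-372)*(-17) = -6*1054 = -6324)
√(-9506 + f) + M = √(-9506 - 6324) + 40612 = √(-15830) + 40612 = I*√15830 + 40612 = 40612 + I*√15830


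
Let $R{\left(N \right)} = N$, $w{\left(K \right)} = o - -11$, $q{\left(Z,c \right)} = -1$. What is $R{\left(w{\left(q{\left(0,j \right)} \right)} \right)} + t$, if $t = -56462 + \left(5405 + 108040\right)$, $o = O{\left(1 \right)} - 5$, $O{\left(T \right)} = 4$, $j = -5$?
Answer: $56993$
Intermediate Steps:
$o = -1$ ($o = 4 - 5 = -1$)
$w{\left(K \right)} = 10$ ($w{\left(K \right)} = -1 - -11 = -1 + 11 = 10$)
$t = 56983$ ($t = -56462 + 113445 = 56983$)
$R{\left(w{\left(q{\left(0,j \right)} \right)} \right)} + t = 10 + 56983 = 56993$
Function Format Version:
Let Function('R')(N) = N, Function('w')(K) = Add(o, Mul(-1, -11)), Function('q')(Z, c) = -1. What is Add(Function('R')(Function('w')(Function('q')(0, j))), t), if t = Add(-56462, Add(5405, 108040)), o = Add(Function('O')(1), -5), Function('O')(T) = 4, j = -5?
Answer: 56993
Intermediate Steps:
o = -1 (o = Add(4, -5) = -1)
Function('w')(K) = 10 (Function('w')(K) = Add(-1, Mul(-1, -11)) = Add(-1, 11) = 10)
t = 56983 (t = Add(-56462, 113445) = 56983)
Add(Function('R')(Function('w')(Function('q')(0, j))), t) = Add(10, 56983) = 56993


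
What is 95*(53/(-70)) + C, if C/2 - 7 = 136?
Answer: 2997/14 ≈ 214.07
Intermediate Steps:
C = 286 (C = 14 + 2*136 = 14 + 272 = 286)
95*(53/(-70)) + C = 95*(53/(-70)) + 286 = 95*(53*(-1/70)) + 286 = 95*(-53/70) + 286 = -1007/14 + 286 = 2997/14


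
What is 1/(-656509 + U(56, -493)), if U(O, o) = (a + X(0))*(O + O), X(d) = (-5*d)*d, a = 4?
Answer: -1/656061 ≈ -1.5242e-6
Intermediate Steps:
X(d) = -5*d²
U(O, o) = 8*O (U(O, o) = (4 - 5*0²)*(O + O) = (4 - 5*0)*(2*O) = (4 + 0)*(2*O) = 4*(2*O) = 8*O)
1/(-656509 + U(56, -493)) = 1/(-656509 + 8*56) = 1/(-656509 + 448) = 1/(-656061) = -1/656061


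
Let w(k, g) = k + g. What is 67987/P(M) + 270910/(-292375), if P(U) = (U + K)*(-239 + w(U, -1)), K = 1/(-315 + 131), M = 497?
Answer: -541879480178/1374272374525 ≈ -0.39430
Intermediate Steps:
K = -1/184 (K = 1/(-184) = -1/184 ≈ -0.0054348)
w(k, g) = g + k
P(U) = (-240 + U)*(-1/184 + U) (P(U) = (U - 1/184)*(-239 + (-1 + U)) = (-1/184 + U)*(-240 + U) = (-240 + U)*(-1/184 + U))
67987/P(M) + 270910/(-292375) = 67987/(30/23 + 497**2 - 44161/184*497) + 270910/(-292375) = 67987/(30/23 + 247009 - 21948017/184) + 270910*(-1/292375) = 67987/(23501879/184) - 54182/58475 = 67987*(184/23501879) - 54182/58475 = 12509608/23501879 - 54182/58475 = -541879480178/1374272374525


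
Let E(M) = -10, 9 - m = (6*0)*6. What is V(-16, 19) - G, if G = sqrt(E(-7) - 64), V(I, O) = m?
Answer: 9 - I*sqrt(74) ≈ 9.0 - 8.6023*I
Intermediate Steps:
m = 9 (m = 9 - 6*0*6 = 9 - 0*6 = 9 - 1*0 = 9 + 0 = 9)
V(I, O) = 9
G = I*sqrt(74) (G = sqrt(-10 - 64) = sqrt(-74) = I*sqrt(74) ≈ 8.6023*I)
V(-16, 19) - G = 9 - I*sqrt(74)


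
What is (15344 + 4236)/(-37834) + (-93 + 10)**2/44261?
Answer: -302995977/837285337 ≈ -0.36188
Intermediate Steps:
(15344 + 4236)/(-37834) + (-93 + 10)**2/44261 = 19580*(-1/37834) + (-83)**2*(1/44261) = -9790/18917 + 6889*(1/44261) = -9790/18917 + 6889/44261 = -302995977/837285337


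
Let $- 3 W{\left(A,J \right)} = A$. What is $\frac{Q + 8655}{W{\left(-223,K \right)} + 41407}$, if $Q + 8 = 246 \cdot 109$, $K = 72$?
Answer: $\frac{106383}{124444} \approx 0.85487$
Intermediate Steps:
$W{\left(A,J \right)} = - \frac{A}{3}$
$Q = 26806$ ($Q = -8 + 246 \cdot 109 = -8 + 26814 = 26806$)
$\frac{Q + 8655}{W{\left(-223,K \right)} + 41407} = \frac{26806 + 8655}{\left(- \frac{1}{3}\right) \left(-223\right) + 41407} = \frac{35461}{\frac{223}{3} + 41407} = \frac{35461}{\frac{124444}{3}} = 35461 \cdot \frac{3}{124444} = \frac{106383}{124444}$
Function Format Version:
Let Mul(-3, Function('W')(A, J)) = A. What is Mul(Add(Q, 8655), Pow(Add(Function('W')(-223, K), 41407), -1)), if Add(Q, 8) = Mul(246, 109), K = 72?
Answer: Rational(106383, 124444) ≈ 0.85487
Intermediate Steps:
Function('W')(A, J) = Mul(Rational(-1, 3), A)
Q = 26806 (Q = Add(-8, Mul(246, 109)) = Add(-8, 26814) = 26806)
Mul(Add(Q, 8655), Pow(Add(Function('W')(-223, K), 41407), -1)) = Mul(Add(26806, 8655), Pow(Add(Mul(Rational(-1, 3), -223), 41407), -1)) = Mul(35461, Pow(Add(Rational(223, 3), 41407), -1)) = Mul(35461, Pow(Rational(124444, 3), -1)) = Mul(35461, Rational(3, 124444)) = Rational(106383, 124444)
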